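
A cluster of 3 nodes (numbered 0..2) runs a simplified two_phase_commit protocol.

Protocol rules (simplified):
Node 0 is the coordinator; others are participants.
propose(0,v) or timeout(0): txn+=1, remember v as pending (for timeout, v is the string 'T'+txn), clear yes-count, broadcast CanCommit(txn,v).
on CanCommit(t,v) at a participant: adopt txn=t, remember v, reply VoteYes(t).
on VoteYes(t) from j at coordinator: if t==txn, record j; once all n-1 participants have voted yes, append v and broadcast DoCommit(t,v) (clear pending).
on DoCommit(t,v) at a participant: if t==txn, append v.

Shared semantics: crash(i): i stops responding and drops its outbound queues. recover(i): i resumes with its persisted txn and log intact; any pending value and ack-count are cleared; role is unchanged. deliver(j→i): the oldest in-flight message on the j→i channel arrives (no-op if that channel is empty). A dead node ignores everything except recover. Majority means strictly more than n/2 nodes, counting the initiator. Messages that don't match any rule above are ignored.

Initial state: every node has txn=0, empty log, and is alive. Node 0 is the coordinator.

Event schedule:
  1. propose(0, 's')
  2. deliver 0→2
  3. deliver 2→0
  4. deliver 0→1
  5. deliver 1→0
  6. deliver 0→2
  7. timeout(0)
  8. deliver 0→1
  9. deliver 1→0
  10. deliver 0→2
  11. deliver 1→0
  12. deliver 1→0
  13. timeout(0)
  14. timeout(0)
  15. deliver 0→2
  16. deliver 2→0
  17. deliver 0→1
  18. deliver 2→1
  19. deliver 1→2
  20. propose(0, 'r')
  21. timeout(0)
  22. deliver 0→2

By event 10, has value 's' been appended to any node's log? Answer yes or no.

1. propose(0,'s'):  <0:coor t1 ->
2. deliver 0→2:  <2:part t1 ->
3. deliver 2→0:  nop
4. deliver 0→1:  <1:part t1 ->
5. deliver 1→0:  <0:coor t1 s>
6. deliver 0→2:  <2:part t1 s>
7. timeout(0):  <0:coor t2 s>
8. deliver 0→1:  <1:part t1 s>
9. deliver 1→0:  nop
10. deliver 0→2:  <2:part t2 s>

yes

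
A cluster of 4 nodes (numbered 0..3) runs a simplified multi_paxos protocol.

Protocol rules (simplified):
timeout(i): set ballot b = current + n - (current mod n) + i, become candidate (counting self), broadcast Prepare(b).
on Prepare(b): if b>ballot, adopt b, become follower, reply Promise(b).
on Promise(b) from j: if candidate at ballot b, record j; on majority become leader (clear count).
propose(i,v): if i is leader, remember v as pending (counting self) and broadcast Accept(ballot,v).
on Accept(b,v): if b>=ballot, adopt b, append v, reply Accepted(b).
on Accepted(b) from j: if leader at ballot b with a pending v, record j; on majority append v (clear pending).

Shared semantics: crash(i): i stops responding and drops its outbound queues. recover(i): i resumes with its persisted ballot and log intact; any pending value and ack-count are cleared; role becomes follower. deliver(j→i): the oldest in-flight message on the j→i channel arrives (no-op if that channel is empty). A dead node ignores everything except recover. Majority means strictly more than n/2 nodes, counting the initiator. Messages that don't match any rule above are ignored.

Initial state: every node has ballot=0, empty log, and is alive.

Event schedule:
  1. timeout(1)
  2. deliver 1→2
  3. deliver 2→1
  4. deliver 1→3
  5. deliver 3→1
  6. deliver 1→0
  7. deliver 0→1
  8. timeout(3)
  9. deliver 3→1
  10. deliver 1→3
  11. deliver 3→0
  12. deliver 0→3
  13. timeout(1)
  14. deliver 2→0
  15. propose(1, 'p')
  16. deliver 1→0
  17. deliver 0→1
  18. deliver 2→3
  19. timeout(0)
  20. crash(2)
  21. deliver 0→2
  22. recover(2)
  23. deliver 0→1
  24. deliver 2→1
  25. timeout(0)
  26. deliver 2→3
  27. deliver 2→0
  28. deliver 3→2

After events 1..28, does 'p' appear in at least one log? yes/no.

no

step 1 timeout(1): 1={cand,b=5,log=-}
step 2 deliver 1→2: 2={foll,b=5,log=-}
step 3 deliver 2→1: —
step 4 deliver 1→3: 3={foll,b=5,log=-}
step 5 deliver 3→1: 1={lead,b=5,log=-}
step 6 deliver 1→0: 0={foll,b=5,log=-}
step 7 deliver 0→1: —
step 8 timeout(3): 3={cand,b=11,log=-}
step 9 deliver 3→1: 1={foll,b=11,log=-}
step 10 deliver 1→3: —
step 11 deliver 3→0: 0={foll,b=11,log=-}
step 12 deliver 0→3: 3={lead,b=11,log=-}
step 13 timeout(1): 1={cand,b=13,log=-}
step 14 deliver 2→0: —
step 15 propose(1,'p'): —
step 16 deliver 1→0: 0={foll,b=13,log=-}
step 17 deliver 0→1: —
step 18 deliver 2→3: —
step 19 timeout(0): 0={cand,b=16,log=-}
step 20 crash(2): 2={✗foll,b=5,log=-}
step 21 deliver 0→2: —
step 22 recover(2): 2={foll,b=5,log=-}
step 23 deliver 0→1: 1={foll,b=16,log=-}
step 24 deliver 2→1: —
step 25 timeout(0): 0={cand,b=20,log=-}
step 26 deliver 2→3: —
step 27 deliver 2→0: —
step 28 deliver 3→2: 2={foll,b=11,log=-}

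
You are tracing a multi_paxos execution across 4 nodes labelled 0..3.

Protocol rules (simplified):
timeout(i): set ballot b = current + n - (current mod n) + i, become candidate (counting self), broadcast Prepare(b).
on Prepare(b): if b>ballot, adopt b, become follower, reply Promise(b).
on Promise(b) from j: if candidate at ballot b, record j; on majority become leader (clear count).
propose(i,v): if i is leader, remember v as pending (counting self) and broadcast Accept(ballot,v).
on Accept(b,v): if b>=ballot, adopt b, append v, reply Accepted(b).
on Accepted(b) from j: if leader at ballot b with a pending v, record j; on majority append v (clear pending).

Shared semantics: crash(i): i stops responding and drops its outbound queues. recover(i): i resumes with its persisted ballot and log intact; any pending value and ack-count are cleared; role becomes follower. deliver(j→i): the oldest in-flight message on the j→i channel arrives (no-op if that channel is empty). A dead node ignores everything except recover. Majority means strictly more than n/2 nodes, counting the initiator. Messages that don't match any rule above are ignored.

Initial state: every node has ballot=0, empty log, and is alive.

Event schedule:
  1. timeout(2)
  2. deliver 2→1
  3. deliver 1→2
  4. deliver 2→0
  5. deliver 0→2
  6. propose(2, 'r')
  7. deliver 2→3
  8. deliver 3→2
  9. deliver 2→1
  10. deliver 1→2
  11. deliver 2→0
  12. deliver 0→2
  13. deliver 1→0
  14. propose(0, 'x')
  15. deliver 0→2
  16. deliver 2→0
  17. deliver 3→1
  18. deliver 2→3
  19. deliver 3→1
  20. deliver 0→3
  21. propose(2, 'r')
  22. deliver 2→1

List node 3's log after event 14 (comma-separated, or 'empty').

step 1 timeout(2): 2={cand,b=6,log=-}
step 2 deliver 2→1: 1={foll,b=6,log=-}
step 3 deliver 1→2: —
step 4 deliver 2→0: 0={foll,b=6,log=-}
step 5 deliver 0→2: 2={lead,b=6,log=-}
step 6 propose(2,'r'): —
step 7 deliver 2→3: 3={foll,b=6,log=-}
step 8 deliver 3→2: —
step 9 deliver 2→1: 1={foll,b=6,log=r}
step 10 deliver 1→2: —
step 11 deliver 2→0: 0={foll,b=6,log=r}
step 12 deliver 0→2: 2={lead,b=6,log=r}
step 13 deliver 1→0: —
step 14 propose(0,'x'): —

empty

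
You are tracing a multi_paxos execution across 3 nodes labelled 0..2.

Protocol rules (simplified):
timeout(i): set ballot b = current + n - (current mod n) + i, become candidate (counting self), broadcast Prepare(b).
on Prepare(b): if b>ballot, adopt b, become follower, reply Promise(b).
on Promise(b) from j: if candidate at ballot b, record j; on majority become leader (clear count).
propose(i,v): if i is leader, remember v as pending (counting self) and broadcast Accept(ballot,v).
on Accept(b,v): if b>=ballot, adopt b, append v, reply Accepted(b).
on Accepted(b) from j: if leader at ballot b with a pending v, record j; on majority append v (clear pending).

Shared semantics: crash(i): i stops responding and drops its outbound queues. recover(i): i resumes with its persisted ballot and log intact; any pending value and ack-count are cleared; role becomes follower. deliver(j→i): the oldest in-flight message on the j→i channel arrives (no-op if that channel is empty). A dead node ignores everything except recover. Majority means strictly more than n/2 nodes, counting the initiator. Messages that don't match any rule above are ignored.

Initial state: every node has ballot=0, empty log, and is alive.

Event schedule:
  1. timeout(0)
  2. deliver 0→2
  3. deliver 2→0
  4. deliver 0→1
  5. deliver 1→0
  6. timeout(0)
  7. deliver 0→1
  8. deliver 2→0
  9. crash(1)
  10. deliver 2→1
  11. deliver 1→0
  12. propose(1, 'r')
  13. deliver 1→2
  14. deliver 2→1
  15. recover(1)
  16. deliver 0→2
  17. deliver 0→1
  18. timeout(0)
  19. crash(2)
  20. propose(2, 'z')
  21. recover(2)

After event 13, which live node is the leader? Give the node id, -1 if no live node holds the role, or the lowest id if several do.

step 1 timeout(0): 0={cand,b=3,log=-}
step 2 deliver 0→2: 2={foll,b=3,log=-}
step 3 deliver 2→0: 0={lead,b=3,log=-}
step 4 deliver 0→1: 1={foll,b=3,log=-}
step 5 deliver 1→0: —
step 6 timeout(0): 0={cand,b=6,log=-}
step 7 deliver 0→1: 1={foll,b=6,log=-}
step 8 deliver 2→0: —
step 9 crash(1): 1={✗foll,b=6,log=-}
step 10 deliver 2→1: —
step 11 deliver 1→0: —
step 12 propose(1,'r'): —
step 13 deliver 1→2: —

-1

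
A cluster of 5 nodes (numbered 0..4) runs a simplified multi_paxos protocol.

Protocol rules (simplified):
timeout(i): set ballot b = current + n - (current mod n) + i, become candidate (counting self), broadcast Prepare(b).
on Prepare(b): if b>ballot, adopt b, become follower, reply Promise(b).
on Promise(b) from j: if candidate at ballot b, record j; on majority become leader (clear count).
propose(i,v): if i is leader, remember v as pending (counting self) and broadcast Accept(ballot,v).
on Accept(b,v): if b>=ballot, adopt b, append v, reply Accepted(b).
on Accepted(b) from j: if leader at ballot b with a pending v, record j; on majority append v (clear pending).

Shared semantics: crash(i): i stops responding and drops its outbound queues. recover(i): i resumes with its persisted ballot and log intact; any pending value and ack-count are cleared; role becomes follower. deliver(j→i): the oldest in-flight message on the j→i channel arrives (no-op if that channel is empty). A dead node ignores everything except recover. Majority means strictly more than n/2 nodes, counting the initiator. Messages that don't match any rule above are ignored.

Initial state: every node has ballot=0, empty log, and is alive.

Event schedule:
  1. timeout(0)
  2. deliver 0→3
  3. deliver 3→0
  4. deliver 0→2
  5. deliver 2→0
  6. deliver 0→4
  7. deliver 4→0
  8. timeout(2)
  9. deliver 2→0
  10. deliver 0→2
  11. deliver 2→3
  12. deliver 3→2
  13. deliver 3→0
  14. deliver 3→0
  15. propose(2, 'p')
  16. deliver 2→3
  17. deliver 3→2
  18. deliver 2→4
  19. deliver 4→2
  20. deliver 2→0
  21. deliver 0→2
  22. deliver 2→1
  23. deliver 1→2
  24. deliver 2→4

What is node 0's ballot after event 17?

[1] timeout(0) → N0(cand b5 [-])
[2] deliver 0→3 → N3(foll b5 [-])
[3] deliver 3→0 → ∅
[4] deliver 0→2 → N2(foll b5 [-])
[5] deliver 2→0 → N0(lead b5 [-])
[6] deliver 0→4 → N4(foll b5 [-])
[7] deliver 4→0 → ∅
[8] timeout(2) → N2(cand b12 [-])
[9] deliver 2→0 → N0(foll b12 [-])
[10] deliver 0→2 → ∅
[11] deliver 2→3 → N3(foll b12 [-])
[12] deliver 3→2 → N2(lead b12 [-])
[13] deliver 3→0 → ∅
[14] deliver 3→0 → ∅
[15] propose(2,'p') → ∅
[16] deliver 2→3 → N3(foll b12 [p])
[17] deliver 3→2 → ∅

12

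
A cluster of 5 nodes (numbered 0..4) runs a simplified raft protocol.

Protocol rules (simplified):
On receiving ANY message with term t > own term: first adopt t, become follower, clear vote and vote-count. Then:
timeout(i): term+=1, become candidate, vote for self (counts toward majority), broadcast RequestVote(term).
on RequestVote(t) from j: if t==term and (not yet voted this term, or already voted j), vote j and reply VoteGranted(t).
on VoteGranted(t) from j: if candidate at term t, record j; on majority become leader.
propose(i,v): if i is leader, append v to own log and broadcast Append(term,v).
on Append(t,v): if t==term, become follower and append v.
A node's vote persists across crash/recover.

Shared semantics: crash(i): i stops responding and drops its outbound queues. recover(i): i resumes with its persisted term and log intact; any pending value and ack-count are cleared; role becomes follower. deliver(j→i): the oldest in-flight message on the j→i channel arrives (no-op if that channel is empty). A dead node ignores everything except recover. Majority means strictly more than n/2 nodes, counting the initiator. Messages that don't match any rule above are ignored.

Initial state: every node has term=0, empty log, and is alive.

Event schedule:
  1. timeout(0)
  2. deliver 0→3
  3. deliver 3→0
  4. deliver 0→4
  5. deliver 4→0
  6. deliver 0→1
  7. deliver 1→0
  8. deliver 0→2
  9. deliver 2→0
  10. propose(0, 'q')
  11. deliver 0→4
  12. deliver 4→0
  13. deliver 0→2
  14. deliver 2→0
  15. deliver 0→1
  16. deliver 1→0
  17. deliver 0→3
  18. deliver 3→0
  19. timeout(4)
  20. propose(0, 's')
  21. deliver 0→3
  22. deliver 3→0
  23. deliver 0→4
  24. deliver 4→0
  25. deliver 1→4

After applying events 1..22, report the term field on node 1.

[1] timeout(0) → N0(cand t1 [-])
[2] deliver 0→3 → N3(foll t1 [-])
[3] deliver 3→0 → ∅
[4] deliver 0→4 → N4(foll t1 [-])
[5] deliver 4→0 → N0(lead t1 [-])
[6] deliver 0→1 → N1(foll t1 [-])
[7] deliver 1→0 → ∅
[8] deliver 0→2 → N2(foll t1 [-])
[9] deliver 2→0 → ∅
[10] propose(0,'q') → N0(lead t1 [q])
[11] deliver 0→4 → N4(foll t1 [q])
[12] deliver 4→0 → ∅
[13] deliver 0→2 → N2(foll t1 [q])
[14] deliver 2→0 → ∅
[15] deliver 0→1 → N1(foll t1 [q])
[16] deliver 1→0 → ∅
[17] deliver 0→3 → N3(foll t1 [q])
[18] deliver 3→0 → ∅
[19] timeout(4) → N4(cand t2 [q])
[20] propose(0,'s') → N0(lead t1 [q,s])
[21] deliver 0→3 → N3(foll t1 [q,s])
[22] deliver 3→0 → ∅

1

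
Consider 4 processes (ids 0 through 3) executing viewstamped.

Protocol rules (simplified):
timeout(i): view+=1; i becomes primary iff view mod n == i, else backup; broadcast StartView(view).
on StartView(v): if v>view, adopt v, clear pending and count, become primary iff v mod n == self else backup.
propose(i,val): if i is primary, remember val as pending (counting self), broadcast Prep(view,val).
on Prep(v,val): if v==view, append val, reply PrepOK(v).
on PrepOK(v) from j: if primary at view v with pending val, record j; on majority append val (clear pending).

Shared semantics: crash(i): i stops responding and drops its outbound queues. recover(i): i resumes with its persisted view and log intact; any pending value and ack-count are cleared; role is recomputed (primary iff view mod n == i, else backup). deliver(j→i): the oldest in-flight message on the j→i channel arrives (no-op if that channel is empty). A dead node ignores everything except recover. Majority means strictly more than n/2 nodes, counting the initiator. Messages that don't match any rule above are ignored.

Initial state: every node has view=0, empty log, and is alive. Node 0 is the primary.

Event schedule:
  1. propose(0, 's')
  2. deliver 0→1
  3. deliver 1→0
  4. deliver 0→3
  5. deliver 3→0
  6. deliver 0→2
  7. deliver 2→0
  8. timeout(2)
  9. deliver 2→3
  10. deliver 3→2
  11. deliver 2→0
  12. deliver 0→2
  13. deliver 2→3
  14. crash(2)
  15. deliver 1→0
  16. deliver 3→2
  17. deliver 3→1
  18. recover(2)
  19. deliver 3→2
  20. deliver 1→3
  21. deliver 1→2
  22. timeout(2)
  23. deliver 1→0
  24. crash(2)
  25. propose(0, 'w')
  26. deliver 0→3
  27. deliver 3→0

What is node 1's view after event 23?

0

after 1 — propose(0,'s'): ·
after 2 — deliver 0→1: n1:back/v0/[s]
after 3 — deliver 1→0: ·
after 4 — deliver 0→3: n3:back/v0/[s]
after 5 — deliver 3→0: n0:prim/v0/[s]
after 6 — deliver 0→2: n2:back/v0/[s]
after 7 — deliver 2→0: ·
after 8 — timeout(2): n2:back/v1/[s]
after 9 — deliver 2→3: n3:back/v1/[s]
after 10 — deliver 3→2: ·
after 11 — deliver 2→0: n0:back/v1/[s]
after 12 — deliver 0→2: ·
after 13 — deliver 2→3: ·
after 14 — crash(2): n2:✗back/v1/[s]
after 15 — deliver 1→0: ·
after 16 — deliver 3→2: ·
after 17 — deliver 3→1: ·
after 18 — recover(2): n2:back/v1/[s]
after 19 — deliver 3→2: ·
after 20 — deliver 1→3: ·
after 21 — deliver 1→2: ·
after 22 — timeout(2): n2:prim/v2/[s]
after 23 — deliver 1→0: ·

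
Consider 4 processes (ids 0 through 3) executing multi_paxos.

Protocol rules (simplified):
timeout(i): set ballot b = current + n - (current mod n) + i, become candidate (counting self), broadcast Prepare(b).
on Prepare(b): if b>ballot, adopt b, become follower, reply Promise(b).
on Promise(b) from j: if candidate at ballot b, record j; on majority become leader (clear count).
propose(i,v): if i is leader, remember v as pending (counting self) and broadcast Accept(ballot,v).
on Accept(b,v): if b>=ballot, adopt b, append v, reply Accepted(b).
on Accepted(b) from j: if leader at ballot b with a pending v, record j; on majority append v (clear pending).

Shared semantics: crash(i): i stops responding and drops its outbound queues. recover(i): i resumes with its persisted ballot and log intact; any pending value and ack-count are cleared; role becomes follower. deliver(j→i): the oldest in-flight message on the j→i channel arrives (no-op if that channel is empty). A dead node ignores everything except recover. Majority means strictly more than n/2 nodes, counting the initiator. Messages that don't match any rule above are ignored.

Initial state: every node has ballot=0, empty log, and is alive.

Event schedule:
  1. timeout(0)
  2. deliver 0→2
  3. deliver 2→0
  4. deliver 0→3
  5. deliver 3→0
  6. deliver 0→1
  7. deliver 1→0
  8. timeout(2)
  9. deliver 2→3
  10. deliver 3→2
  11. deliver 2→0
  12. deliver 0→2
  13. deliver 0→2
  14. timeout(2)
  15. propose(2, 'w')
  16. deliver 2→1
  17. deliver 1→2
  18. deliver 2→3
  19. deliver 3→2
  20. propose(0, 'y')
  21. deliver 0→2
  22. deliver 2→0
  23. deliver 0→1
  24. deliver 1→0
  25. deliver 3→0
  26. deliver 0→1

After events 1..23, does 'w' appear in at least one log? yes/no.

no

step 1 timeout(0): 0={cand,b=4,log=-}
step 2 deliver 0→2: 2={foll,b=4,log=-}
step 3 deliver 2→0: —
step 4 deliver 0→3: 3={foll,b=4,log=-}
step 5 deliver 3→0: 0={lead,b=4,log=-}
step 6 deliver 0→1: 1={foll,b=4,log=-}
step 7 deliver 1→0: —
step 8 timeout(2): 2={cand,b=10,log=-}
step 9 deliver 2→3: 3={foll,b=10,log=-}
step 10 deliver 3→2: —
step 11 deliver 2→0: 0={foll,b=10,log=-}
step 12 deliver 0→2: 2={lead,b=10,log=-}
step 13 deliver 0→2: —
step 14 timeout(2): 2={cand,b=14,log=-}
step 15 propose(2,'w'): —
step 16 deliver 2→1: 1={foll,b=10,log=-}
step 17 deliver 1→2: —
step 18 deliver 2→3: 3={foll,b=14,log=-}
step 19 deliver 3→2: —
step 20 propose(0,'y'): —
step 21 deliver 0→2: —
step 22 deliver 2→0: 0={foll,b=14,log=-}
step 23 deliver 0→1: —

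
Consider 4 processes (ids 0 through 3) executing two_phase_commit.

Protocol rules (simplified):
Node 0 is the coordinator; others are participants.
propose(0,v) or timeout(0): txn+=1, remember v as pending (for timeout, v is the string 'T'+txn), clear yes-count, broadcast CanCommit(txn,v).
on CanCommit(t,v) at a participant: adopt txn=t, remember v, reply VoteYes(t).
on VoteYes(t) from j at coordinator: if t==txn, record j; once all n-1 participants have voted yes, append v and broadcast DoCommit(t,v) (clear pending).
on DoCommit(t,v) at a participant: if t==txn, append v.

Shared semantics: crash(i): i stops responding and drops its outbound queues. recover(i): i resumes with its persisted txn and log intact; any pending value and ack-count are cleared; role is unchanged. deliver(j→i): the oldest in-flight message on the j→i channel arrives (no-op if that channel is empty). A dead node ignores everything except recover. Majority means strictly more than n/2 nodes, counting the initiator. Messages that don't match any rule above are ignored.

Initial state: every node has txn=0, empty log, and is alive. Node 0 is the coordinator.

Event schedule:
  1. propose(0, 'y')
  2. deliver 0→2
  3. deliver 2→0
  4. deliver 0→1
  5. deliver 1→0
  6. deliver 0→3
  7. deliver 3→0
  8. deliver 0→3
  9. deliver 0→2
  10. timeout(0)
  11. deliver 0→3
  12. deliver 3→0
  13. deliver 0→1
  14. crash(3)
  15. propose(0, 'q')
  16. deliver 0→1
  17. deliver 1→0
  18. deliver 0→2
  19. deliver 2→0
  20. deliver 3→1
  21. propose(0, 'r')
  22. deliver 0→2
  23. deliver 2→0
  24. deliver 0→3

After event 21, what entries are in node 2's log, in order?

y

after 1 — propose(0,'y'): n0:coor/t1/[-]
after 2 — deliver 0→2: n2:part/t1/[-]
after 3 — deliver 2→0: ·
after 4 — deliver 0→1: n1:part/t1/[-]
after 5 — deliver 1→0: ·
after 6 — deliver 0→3: n3:part/t1/[-]
after 7 — deliver 3→0: n0:coor/t1/[y]
after 8 — deliver 0→3: n3:part/t1/[y]
after 9 — deliver 0→2: n2:part/t1/[y]
after 10 — timeout(0): n0:coor/t2/[y]
after 11 — deliver 0→3: n3:part/t2/[y]
after 12 — deliver 3→0: ·
after 13 — deliver 0→1: n1:part/t1/[y]
after 14 — crash(3): n3:✗part/t2/[y]
after 15 — propose(0,'q'): n0:coor/t3/[y]
after 16 — deliver 0→1: n1:part/t2/[y]
after 17 — deliver 1→0: ·
after 18 — deliver 0→2: n2:part/t2/[y]
after 19 — deliver 2→0: ·
after 20 — deliver 3→1: ·
after 21 — propose(0,'r'): n0:coor/t4/[y]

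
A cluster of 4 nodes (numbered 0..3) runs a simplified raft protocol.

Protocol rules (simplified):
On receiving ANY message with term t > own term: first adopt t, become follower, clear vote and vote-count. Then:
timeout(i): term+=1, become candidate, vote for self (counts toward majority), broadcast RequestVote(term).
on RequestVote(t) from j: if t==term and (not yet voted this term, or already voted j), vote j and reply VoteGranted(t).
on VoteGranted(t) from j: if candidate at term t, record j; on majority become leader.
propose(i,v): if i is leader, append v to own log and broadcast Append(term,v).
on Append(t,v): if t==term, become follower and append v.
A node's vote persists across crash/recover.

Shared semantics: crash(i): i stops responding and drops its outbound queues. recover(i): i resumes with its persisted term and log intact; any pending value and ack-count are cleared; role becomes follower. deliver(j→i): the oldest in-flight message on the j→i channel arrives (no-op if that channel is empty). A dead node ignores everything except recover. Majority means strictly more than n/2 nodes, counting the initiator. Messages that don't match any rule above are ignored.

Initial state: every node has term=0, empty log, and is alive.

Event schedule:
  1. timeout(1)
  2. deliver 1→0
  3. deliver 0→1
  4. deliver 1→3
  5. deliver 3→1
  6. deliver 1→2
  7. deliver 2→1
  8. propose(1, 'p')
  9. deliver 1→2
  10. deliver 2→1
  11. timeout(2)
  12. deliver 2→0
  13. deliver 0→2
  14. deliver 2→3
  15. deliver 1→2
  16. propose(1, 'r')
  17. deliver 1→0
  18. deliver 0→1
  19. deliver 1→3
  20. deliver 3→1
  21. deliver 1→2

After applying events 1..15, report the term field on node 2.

2

after 1 — timeout(1): n1:cand/t1/[-]
after 2 — deliver 1→0: n0:foll/t1/[-]
after 3 — deliver 0→1: ·
after 4 — deliver 1→3: n3:foll/t1/[-]
after 5 — deliver 3→1: n1:lead/t1/[-]
after 6 — deliver 1→2: n2:foll/t1/[-]
after 7 — deliver 2→1: ·
after 8 — propose(1,'p'): n1:lead/t1/[p]
after 9 — deliver 1→2: n2:foll/t1/[p]
after 10 — deliver 2→1: ·
after 11 — timeout(2): n2:cand/t2/[p]
after 12 — deliver 2→0: n0:foll/t2/[-]
after 13 — deliver 0→2: ·
after 14 — deliver 2→3: n3:foll/t2/[-]
after 15 — deliver 1→2: ·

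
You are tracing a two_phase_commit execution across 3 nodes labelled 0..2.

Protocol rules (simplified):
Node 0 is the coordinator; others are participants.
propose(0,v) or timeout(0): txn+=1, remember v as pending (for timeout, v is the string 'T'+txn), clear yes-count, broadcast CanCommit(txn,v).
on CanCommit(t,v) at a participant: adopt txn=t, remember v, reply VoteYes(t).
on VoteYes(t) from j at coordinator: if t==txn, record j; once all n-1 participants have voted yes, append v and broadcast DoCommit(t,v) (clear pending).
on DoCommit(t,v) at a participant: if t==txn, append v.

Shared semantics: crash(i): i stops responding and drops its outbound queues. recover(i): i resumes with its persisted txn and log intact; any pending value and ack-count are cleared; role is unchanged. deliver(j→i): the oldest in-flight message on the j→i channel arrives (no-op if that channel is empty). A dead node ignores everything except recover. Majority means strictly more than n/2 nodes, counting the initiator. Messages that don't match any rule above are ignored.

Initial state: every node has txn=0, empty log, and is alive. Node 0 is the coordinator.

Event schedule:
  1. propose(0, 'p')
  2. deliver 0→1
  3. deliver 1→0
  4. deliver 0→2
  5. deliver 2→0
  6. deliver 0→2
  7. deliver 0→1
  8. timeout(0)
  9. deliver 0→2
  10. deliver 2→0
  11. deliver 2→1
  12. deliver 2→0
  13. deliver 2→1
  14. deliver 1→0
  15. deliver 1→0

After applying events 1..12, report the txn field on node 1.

[1] propose(0,'p') → N0(coor t1 [-])
[2] deliver 0→1 → N1(part t1 [-])
[3] deliver 1→0 → ∅
[4] deliver 0→2 → N2(part t1 [-])
[5] deliver 2→0 → N0(coor t1 [p])
[6] deliver 0→2 → N2(part t1 [p])
[7] deliver 0→1 → N1(part t1 [p])
[8] timeout(0) → N0(coor t2 [p])
[9] deliver 0→2 → N2(part t2 [p])
[10] deliver 2→0 → ∅
[11] deliver 2→1 → ∅
[12] deliver 2→0 → ∅

1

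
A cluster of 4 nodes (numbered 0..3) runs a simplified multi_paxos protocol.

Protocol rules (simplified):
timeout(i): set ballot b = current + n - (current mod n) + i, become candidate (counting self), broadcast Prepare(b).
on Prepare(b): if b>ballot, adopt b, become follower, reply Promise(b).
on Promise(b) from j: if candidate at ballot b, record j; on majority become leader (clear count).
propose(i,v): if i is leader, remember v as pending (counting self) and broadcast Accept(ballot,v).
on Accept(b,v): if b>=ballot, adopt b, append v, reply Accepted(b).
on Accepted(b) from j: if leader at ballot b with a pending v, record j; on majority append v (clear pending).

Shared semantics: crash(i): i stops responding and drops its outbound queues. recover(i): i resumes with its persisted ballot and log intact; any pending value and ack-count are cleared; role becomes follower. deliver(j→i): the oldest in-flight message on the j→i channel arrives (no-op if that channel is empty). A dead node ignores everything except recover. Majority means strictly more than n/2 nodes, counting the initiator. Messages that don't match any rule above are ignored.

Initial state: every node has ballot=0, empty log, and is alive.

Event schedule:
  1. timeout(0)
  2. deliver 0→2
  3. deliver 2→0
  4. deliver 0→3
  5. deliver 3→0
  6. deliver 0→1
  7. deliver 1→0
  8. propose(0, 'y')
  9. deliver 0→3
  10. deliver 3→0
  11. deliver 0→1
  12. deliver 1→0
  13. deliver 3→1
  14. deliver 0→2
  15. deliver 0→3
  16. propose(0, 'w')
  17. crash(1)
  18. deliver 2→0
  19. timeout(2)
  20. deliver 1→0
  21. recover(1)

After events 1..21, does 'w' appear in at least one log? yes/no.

e1 timeout(0): 0[cand,b=4,-]
e2 deliver 0→2: 2[foll,b=4,-]
e3 deliver 2→0: ·
e4 deliver 0→3: 3[foll,b=4,-]
e5 deliver 3→0: 0[lead,b=4,-]
e6 deliver 0→1: 1[foll,b=4,-]
e7 deliver 1→0: ·
e8 propose(0,'y'): ·
e9 deliver 0→3: 3[foll,b=4,y]
e10 deliver 3→0: ·
e11 deliver 0→1: 1[foll,b=4,y]
e12 deliver 1→0: 0[lead,b=4,y]
e13 deliver 3→1: ·
e14 deliver 0→2: 2[foll,b=4,y]
e15 deliver 0→3: ·
e16 propose(0,'w'): ·
e17 crash(1): 1[✗foll,b=4,y]
e18 deliver 2→0: ·
e19 timeout(2): 2[cand,b=10,y]
e20 deliver 1→0: ·
e21 recover(1): 1[foll,b=4,y]

no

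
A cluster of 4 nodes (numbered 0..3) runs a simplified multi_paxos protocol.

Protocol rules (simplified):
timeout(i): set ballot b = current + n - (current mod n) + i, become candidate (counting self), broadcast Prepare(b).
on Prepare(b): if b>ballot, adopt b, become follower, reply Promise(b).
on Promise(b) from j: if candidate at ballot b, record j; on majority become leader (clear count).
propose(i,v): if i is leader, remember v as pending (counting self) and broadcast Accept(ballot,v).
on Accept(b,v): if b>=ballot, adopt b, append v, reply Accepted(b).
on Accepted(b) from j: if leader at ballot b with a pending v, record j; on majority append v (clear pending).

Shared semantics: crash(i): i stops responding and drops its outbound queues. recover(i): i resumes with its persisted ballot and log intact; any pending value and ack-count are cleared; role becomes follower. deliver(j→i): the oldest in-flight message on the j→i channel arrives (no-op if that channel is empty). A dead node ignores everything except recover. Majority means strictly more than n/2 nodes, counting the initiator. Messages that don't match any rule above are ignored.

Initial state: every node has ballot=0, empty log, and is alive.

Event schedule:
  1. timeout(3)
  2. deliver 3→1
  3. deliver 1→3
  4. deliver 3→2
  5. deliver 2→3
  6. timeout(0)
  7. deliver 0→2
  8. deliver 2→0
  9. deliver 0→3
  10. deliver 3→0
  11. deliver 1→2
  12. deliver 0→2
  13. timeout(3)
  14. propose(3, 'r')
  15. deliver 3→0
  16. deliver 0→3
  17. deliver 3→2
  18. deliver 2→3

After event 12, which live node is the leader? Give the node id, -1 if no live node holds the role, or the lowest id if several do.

[1] timeout(3) → N3(cand b7 [-])
[2] deliver 3→1 → N1(foll b7 [-])
[3] deliver 1→3 → ∅
[4] deliver 3→2 → N2(foll b7 [-])
[5] deliver 2→3 → N3(lead b7 [-])
[6] timeout(0) → N0(cand b4 [-])
[7] deliver 0→2 → ∅
[8] deliver 2→0 → ∅
[9] deliver 0→3 → ∅
[10] deliver 3→0 → N0(foll b7 [-])
[11] deliver 1→2 → ∅
[12] deliver 0→2 → ∅

3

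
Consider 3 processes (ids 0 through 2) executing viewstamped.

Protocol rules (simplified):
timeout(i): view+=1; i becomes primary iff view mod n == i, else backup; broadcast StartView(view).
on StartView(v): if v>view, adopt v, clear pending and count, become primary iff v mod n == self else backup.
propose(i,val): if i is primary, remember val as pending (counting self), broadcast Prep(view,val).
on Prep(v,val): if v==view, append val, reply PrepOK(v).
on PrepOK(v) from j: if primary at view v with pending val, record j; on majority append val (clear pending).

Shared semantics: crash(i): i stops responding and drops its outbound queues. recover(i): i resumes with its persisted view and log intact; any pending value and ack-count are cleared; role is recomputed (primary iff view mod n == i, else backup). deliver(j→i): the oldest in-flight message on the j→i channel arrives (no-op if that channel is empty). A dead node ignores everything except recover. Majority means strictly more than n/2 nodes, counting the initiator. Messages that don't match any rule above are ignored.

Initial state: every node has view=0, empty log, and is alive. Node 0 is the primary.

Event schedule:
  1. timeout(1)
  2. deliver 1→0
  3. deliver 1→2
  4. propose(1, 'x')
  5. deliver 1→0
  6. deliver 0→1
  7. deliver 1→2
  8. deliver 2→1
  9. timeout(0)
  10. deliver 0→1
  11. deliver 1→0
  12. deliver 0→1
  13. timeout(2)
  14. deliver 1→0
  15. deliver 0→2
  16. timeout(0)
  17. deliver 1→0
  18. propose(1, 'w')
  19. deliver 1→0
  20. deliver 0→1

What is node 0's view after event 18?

3

e1 timeout(1): 1[prim,v=1,-]
e2 deliver 1→0: 0[back,v=1,-]
e3 deliver 1→2: 2[back,v=1,-]
e4 propose(1,'x'): ·
e5 deliver 1→0: 0[back,v=1,x]
e6 deliver 0→1: 1[prim,v=1,x]
e7 deliver 1→2: 2[back,v=1,x]
e8 deliver 2→1: ·
e9 timeout(0): 0[back,v=2,x]
e10 deliver 0→1: 1[back,v=2,x]
e11 deliver 1→0: ·
e12 deliver 0→1: ·
e13 timeout(2): 2[prim,v=2,x]
e14 deliver 1→0: ·
e15 deliver 0→2: ·
e16 timeout(0): 0[prim,v=3,x]
e17 deliver 1→0: ·
e18 propose(1,'w'): ·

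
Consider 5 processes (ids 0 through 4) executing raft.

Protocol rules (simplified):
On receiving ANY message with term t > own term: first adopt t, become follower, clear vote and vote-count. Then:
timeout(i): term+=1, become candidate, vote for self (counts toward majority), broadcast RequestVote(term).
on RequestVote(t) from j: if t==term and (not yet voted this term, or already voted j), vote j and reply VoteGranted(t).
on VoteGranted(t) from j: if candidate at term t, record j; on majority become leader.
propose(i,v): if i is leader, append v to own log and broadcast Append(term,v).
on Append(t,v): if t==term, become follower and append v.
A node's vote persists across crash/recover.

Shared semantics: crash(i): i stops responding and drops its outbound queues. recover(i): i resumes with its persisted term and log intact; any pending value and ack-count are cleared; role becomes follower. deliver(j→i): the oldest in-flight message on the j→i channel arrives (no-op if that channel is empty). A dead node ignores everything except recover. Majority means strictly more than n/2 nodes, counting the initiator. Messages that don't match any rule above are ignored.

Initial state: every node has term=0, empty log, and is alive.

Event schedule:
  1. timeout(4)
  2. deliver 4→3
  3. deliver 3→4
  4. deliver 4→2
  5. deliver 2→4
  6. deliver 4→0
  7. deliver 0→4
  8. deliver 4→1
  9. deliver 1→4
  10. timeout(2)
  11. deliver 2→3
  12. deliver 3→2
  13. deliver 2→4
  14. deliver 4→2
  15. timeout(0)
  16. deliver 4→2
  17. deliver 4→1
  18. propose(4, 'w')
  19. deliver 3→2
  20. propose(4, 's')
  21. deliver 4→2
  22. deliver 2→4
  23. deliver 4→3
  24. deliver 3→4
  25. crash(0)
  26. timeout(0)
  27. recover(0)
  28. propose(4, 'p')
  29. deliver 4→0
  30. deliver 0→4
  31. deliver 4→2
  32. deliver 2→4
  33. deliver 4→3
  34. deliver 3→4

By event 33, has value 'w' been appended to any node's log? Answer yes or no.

[1] timeout(4) → N4(cand t1 [-])
[2] deliver 4→3 → N3(foll t1 [-])
[3] deliver 3→4 → ∅
[4] deliver 4→2 → N2(foll t1 [-])
[5] deliver 2→4 → N4(lead t1 [-])
[6] deliver 4→0 → N0(foll t1 [-])
[7] deliver 0→4 → ∅
[8] deliver 4→1 → N1(foll t1 [-])
[9] deliver 1→4 → ∅
[10] timeout(2) → N2(cand t2 [-])
[11] deliver 2→3 → N3(foll t2 [-])
[12] deliver 3→2 → ∅
[13] deliver 2→4 → N4(foll t2 [-])
[14] deliver 4→2 → N2(lead t2 [-])
[15] timeout(0) → N0(cand t2 [-])
[16] deliver 4→2 → ∅
[17] deliver 4→1 → ∅
[18] propose(4,'w') → ∅
[19] deliver 3→2 → ∅
[20] propose(4,'s') → ∅
[21] deliver 4→2 → ∅
[22] deliver 2→4 → ∅
[23] deliver 4→3 → ∅
[24] deliver 3→4 → ∅
[25] crash(0) → N0(✗cand t2 [-])
[26] timeout(0) → ∅
[27] recover(0) → N0(foll t2 [-])
[28] propose(4,'p') → ∅
[29] deliver 4→0 → ∅
[30] deliver 0→4 → ∅
[31] deliver 4→2 → ∅
[32] deliver 2→4 → ∅
[33] deliver 4→3 → ∅

no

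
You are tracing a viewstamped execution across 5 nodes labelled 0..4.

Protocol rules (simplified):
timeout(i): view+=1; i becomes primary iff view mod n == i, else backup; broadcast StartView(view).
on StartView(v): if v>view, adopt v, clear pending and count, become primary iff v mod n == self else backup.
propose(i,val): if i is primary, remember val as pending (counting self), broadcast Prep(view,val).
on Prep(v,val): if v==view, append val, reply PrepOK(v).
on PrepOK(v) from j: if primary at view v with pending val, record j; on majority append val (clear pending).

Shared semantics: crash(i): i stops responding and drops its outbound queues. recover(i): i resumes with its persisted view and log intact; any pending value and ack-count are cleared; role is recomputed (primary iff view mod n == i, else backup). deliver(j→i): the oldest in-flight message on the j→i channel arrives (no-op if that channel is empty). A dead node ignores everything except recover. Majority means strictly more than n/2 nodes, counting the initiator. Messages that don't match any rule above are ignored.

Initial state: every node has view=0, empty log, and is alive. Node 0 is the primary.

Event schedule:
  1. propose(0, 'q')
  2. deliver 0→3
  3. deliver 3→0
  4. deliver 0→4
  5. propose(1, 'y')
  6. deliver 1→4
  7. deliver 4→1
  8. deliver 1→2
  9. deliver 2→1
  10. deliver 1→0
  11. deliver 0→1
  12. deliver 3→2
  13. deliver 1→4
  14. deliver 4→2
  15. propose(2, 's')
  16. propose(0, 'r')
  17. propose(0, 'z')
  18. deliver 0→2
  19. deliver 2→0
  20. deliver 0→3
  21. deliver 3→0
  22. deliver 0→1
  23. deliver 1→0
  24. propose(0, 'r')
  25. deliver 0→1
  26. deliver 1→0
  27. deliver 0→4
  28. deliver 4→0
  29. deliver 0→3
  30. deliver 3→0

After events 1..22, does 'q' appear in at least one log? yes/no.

yes

1. propose(0,'q'):  nop
2. deliver 0→3:  <3:back v0 q>
3. deliver 3→0:  nop
4. deliver 0→4:  <4:back v0 q>
5. propose(1,'y'):  nop
6. deliver 1→4:  nop
7. deliver 4→1:  nop
8. deliver 1→2:  nop
9. deliver 2→1:  nop
10. deliver 1→0:  nop
11. deliver 0→1:  <1:back v0 q>
12. deliver 3→2:  nop
13. deliver 1→4:  nop
14. deliver 4→2:  nop
15. propose(2,'s'):  nop
16. propose(0,'r'):  nop
17. propose(0,'z'):  nop
18. deliver 0→2:  <2:back v0 q>
19. deliver 2→0:  nop
20. deliver 0→3:  <3:back v0 q,r>
21. deliver 3→0:  <0:prim v0 z>
22. deliver 0→1:  <1:back v0 q,r>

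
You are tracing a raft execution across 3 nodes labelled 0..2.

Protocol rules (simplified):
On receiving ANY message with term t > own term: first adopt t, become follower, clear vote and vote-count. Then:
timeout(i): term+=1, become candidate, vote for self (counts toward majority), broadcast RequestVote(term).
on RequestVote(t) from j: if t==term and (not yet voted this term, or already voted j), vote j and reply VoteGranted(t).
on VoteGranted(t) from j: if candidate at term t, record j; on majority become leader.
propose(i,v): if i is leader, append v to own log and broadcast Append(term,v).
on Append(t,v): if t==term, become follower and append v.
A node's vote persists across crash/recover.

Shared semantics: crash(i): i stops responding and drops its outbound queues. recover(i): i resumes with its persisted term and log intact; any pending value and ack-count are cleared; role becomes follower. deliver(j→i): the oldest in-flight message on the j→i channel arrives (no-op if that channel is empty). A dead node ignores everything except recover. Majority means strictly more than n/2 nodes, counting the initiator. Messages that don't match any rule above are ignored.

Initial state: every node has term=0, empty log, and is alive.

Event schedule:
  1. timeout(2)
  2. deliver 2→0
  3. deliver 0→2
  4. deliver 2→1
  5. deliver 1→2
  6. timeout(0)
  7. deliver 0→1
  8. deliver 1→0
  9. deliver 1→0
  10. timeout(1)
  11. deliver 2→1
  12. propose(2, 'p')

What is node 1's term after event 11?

after 1 — timeout(2): n2:cand/t1/[-]
after 2 — deliver 2→0: n0:foll/t1/[-]
after 3 — deliver 0→2: n2:lead/t1/[-]
after 4 — deliver 2→1: n1:foll/t1/[-]
after 5 — deliver 1→2: ·
after 6 — timeout(0): n0:cand/t2/[-]
after 7 — deliver 0→1: n1:foll/t2/[-]
after 8 — deliver 1→0: n0:lead/t2/[-]
after 9 — deliver 1→0: ·
after 10 — timeout(1): n1:cand/t3/[-]
after 11 — deliver 2→1: ·

3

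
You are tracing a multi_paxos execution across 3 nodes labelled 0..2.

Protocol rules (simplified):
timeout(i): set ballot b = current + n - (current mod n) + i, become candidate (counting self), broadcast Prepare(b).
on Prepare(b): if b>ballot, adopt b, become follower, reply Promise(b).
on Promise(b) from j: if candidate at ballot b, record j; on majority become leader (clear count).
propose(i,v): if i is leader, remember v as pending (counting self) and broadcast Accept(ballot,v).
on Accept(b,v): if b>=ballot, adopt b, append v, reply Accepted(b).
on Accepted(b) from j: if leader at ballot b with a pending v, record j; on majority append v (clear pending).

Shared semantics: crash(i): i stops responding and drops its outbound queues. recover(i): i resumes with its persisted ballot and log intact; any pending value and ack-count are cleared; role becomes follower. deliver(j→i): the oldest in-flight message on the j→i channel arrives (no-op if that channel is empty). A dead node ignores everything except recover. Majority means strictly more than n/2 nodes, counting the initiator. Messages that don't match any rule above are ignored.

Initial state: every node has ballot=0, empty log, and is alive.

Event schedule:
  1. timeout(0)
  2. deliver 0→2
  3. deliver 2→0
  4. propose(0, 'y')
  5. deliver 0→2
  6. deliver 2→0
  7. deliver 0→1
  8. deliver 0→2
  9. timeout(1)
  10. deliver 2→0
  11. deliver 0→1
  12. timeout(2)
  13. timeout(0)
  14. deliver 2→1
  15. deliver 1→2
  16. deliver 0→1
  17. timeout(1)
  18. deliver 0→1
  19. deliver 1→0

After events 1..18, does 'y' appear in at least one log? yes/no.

e1 timeout(0): 0[cand,b=3,-]
e2 deliver 0→2: 2[foll,b=3,-]
e3 deliver 2→0: 0[lead,b=3,-]
e4 propose(0,'y'): ·
e5 deliver 0→2: 2[foll,b=3,y]
e6 deliver 2→0: 0[lead,b=3,y]
e7 deliver 0→1: 1[foll,b=3,-]
e8 deliver 0→2: ·
e9 timeout(1): 1[cand,b=7,-]
e10 deliver 2→0: ·
e11 deliver 0→1: ·
e12 timeout(2): 2[cand,b=8,y]
e13 timeout(0): 0[cand,b=6,y]
e14 deliver 2→1: 1[foll,b=8,-]
e15 deliver 1→2: ·
e16 deliver 0→1: ·
e17 timeout(1): 1[cand,b=10,-]
e18 deliver 0→1: ·

yes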